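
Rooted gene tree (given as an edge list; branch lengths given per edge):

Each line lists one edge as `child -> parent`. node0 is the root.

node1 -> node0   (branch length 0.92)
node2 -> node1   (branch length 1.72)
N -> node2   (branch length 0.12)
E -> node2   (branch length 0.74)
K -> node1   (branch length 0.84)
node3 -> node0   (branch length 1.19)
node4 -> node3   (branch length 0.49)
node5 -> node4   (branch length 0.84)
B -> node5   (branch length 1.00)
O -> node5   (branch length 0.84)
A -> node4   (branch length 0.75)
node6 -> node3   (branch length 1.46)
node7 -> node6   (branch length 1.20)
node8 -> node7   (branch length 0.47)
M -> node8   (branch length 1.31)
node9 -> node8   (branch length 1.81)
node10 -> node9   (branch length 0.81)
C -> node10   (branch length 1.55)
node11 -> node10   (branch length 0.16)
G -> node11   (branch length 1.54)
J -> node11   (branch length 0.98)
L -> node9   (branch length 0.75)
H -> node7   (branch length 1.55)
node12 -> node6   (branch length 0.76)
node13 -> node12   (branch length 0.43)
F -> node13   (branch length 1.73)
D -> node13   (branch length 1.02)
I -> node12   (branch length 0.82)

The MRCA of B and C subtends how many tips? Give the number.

12

The MRCA of B and C is the node subtending (((B,O),A),(((M,((C,(G,J)),L)),H),((F,D),I))).
That clade contains 12 terminal taxa: A, B, C, D, F, G, H, I, J, L, M, O.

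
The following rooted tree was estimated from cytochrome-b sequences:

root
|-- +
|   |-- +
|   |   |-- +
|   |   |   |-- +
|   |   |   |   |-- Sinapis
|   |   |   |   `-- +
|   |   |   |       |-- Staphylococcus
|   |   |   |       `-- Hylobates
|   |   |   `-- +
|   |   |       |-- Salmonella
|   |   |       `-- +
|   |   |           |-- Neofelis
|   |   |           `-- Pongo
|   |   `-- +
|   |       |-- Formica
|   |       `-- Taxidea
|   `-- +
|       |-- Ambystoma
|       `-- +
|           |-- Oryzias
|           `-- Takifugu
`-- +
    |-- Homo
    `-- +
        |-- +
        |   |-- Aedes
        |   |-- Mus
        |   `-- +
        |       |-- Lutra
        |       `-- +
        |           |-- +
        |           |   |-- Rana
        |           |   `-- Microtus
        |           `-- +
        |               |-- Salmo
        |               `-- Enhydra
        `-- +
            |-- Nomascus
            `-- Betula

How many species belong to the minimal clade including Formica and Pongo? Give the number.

The MRCA of Formica and Pongo is the node subtending (((Sinapis,(Staphylococcus,Hylobates)),(Salmonella,(Neofelis,Pongo))),(Formica,Taxidea)).
That clade contains 8 terminal taxa: Formica, Hylobates, Neofelis, Pongo, Salmonella, Sinapis, Staphylococcus, Taxidea.

8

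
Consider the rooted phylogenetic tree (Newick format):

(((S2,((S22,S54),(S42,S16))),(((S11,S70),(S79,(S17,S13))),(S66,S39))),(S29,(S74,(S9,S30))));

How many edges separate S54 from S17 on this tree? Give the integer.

9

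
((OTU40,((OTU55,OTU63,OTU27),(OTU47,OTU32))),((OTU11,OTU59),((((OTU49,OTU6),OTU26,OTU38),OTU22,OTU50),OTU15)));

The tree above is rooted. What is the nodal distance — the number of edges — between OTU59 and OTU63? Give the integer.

7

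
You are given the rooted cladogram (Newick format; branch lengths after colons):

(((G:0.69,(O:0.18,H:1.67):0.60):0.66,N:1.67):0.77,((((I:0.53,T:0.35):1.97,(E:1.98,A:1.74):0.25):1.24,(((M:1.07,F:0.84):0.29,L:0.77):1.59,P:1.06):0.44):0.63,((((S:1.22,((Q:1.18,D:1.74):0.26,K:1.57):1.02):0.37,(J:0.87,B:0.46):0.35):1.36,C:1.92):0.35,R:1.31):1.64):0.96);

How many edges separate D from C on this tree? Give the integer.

The MRCA of D and C is the node subtending (((S,((Q,D),K)),(J,B)),C).
From D up to that node: 5 branches. From C up to the same node: 1 branch. Total: 5 + 1 = 6.

6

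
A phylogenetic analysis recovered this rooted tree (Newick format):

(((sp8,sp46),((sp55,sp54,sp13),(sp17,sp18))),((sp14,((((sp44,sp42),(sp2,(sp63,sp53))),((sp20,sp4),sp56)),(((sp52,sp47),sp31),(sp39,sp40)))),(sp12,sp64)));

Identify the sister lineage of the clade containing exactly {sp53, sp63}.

The clade containing exactly {sp53, sp63} attaches to the tree at the node subtending (sp2,(sp63,sp53)).
The other lineage descending from that same node — the sister group — is the single tip sp2.

sp2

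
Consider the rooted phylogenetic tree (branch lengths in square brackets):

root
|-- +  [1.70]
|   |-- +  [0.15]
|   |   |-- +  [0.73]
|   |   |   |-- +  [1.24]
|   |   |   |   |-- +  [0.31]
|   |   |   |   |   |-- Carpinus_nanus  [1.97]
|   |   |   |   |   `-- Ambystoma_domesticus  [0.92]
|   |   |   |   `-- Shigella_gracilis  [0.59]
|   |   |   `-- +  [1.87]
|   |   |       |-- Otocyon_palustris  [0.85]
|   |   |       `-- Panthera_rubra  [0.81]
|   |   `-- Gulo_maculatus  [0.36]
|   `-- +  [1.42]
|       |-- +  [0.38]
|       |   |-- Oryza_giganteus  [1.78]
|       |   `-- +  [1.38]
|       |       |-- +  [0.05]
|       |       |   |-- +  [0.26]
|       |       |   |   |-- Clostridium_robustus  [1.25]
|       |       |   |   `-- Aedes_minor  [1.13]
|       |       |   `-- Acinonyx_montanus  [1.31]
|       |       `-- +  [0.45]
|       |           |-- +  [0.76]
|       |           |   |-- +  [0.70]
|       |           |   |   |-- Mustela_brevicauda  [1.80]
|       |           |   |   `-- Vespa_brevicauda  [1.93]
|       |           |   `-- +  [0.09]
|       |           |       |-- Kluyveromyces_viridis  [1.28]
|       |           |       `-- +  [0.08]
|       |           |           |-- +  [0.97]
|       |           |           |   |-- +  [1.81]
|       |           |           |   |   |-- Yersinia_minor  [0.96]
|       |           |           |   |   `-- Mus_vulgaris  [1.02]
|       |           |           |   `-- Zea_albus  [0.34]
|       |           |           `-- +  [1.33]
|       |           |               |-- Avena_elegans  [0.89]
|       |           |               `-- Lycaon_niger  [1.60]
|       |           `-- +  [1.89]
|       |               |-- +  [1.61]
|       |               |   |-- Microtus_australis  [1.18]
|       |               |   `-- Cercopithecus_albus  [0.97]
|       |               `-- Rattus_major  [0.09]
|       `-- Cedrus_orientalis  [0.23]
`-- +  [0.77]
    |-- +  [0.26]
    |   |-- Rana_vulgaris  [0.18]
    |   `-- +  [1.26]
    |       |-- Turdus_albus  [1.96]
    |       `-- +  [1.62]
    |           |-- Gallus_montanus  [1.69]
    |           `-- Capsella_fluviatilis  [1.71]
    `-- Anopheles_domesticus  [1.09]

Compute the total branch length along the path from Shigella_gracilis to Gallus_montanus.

The path runs Shigella_gracilis → … → MRCA → … → Gallus_montanus; the MRCA is the root of the tree.
Branch lengths along that path: 0.59 + 1.24 + 0.73 + 0.15 + 1.70 + 0.77 + 0.26 + 1.26 + 1.62 + 1.69 = 10.01.

10.01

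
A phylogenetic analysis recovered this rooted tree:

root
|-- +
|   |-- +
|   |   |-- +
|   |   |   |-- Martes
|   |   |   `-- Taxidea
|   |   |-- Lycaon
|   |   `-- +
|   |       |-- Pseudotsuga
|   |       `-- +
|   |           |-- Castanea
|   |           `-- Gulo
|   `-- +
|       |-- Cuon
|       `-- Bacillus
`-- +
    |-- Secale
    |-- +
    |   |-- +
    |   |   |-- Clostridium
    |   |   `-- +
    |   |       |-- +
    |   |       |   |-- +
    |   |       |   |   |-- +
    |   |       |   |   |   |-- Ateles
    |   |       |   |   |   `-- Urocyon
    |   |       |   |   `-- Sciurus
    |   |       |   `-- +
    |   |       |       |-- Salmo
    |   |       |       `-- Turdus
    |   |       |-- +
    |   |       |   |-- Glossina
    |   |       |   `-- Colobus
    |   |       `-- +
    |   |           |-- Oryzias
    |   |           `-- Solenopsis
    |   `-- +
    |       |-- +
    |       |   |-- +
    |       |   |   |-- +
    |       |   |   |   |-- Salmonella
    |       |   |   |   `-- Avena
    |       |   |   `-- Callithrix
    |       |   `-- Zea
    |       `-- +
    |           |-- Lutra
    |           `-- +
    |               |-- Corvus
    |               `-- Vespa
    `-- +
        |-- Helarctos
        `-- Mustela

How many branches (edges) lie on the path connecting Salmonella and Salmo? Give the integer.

10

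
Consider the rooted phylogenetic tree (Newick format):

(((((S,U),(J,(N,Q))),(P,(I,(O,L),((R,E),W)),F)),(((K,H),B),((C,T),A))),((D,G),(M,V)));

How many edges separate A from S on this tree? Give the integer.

7

The MRCA of A and S is the node subtending ((((S,U),(J,(N,Q))),(P,(I,(O,L),((R,E),W)),F)),(((K,H),B),((C,T),A))).
From A up to that node: 3 branches. From S up to the same node: 4 branches. Total: 3 + 4 = 7.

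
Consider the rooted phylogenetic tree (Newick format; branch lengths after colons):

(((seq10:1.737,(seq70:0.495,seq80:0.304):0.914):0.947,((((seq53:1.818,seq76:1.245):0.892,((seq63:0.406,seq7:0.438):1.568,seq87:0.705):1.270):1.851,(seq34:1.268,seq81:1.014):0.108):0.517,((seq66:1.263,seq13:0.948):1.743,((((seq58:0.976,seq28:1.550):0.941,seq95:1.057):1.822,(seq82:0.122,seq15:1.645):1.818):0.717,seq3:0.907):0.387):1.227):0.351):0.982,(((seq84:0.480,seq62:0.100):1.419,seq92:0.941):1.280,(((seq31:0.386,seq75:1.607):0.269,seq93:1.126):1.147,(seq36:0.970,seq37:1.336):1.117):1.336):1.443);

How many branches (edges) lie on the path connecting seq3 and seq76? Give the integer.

7

The MRCA of seq3 and seq76 is the node subtending ((((seq53,seq76),((seq63,seq7),seq87)),(seq34,seq81)),((seq66,seq13),((((seq58,seq28),seq95),(seq82,seq15)),seq3))).
From seq3 up to that node: 3 branches. From seq76 up to the same node: 4 branches. Total: 3 + 4 = 7.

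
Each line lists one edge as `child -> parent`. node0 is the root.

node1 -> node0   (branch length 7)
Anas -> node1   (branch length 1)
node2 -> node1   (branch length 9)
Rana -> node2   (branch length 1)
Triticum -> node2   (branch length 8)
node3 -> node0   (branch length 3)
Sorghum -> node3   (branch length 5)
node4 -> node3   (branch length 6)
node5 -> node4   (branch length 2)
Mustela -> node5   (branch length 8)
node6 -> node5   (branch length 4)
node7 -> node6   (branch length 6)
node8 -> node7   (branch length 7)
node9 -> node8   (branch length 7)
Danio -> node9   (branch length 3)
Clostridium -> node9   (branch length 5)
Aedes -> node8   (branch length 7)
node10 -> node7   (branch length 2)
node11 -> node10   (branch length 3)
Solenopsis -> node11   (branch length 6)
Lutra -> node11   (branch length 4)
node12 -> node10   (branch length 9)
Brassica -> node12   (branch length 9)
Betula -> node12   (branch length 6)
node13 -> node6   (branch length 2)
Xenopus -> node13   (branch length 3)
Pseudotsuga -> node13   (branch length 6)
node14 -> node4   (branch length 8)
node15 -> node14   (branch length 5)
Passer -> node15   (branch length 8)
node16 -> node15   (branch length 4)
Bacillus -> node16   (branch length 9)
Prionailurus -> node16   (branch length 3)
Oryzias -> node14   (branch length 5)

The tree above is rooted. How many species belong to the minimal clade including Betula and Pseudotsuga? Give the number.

9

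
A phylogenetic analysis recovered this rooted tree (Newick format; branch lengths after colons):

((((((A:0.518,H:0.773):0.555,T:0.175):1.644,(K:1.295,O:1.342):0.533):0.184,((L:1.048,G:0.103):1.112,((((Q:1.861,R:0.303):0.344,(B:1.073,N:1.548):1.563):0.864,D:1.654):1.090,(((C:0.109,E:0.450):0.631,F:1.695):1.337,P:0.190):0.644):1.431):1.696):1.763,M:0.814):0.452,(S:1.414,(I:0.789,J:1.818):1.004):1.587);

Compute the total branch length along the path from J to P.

The path runs J → … → MRCA → … → P; the MRCA is the root of the tree.
Branch lengths along that path: 1.818 + 1.004 + 1.587 + 0.452 + 1.763 + 1.696 + 1.431 + 0.644 + 0.190 = 10.585.

10.585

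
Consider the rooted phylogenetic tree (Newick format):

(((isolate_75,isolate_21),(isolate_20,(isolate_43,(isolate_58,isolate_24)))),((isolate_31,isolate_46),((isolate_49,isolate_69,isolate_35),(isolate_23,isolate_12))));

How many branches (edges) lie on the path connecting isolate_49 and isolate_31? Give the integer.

5

The MRCA of isolate_49 and isolate_31 is the node subtending ((isolate_31,isolate_46),((isolate_49,isolate_69,isolate_35),(isolate_23,isolate_12))).
From isolate_49 up to that node: 3 branches. From isolate_31 up to the same node: 2 branches. Total: 3 + 2 = 5.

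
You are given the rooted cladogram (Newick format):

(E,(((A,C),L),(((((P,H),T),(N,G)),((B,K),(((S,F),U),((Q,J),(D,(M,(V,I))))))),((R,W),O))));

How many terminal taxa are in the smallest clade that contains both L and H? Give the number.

22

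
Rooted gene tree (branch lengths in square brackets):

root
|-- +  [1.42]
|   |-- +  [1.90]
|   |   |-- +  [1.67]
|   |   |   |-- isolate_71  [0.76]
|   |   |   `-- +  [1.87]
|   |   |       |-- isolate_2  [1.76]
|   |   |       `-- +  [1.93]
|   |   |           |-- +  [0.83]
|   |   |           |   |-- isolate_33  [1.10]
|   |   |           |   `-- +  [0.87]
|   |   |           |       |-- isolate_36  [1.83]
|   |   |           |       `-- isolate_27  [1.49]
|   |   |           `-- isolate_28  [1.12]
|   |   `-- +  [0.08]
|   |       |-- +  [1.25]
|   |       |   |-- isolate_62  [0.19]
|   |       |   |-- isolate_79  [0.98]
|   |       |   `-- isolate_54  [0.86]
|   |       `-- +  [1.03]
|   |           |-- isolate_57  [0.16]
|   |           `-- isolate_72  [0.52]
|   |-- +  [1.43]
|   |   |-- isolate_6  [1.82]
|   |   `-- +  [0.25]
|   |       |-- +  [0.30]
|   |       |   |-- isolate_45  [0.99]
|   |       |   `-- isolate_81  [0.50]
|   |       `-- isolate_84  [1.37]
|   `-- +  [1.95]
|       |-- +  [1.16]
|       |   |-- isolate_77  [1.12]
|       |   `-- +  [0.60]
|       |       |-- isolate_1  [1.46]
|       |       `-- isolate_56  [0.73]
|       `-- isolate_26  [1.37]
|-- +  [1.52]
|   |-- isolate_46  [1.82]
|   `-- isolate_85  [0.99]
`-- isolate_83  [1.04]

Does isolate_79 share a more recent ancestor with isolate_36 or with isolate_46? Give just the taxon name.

isolate_36

The MRCA of isolate_79 and isolate_36 subtends ((isolate_71,(isolate_2,((isolate_33,(isolate_36,isolate_27)),isolate_28))),((isolate_62,isolate_79,isolate_54),(isolate_57,isolate_72))) (11 taxa).
The MRCA of isolate_79 and isolate_46 is the root, subtending the entire tree (22 taxa).
The first is nested inside the second, so isolate_79 shares a more recent common ancestor with isolate_36.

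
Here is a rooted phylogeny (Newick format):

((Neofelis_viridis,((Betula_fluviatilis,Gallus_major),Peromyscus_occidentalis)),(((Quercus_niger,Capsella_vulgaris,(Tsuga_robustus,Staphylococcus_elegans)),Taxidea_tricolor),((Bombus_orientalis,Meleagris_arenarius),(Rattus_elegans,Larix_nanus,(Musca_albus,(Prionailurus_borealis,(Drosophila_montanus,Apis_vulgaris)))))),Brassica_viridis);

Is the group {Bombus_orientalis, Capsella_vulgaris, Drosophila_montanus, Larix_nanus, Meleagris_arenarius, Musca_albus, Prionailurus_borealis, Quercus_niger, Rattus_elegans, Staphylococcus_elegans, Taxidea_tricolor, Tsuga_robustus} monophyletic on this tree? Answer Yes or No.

No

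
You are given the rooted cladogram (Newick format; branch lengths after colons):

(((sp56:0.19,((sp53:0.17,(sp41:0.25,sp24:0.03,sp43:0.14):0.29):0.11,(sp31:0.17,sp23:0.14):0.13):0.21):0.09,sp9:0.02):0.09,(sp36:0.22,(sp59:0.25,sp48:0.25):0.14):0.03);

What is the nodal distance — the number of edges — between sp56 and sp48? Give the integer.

6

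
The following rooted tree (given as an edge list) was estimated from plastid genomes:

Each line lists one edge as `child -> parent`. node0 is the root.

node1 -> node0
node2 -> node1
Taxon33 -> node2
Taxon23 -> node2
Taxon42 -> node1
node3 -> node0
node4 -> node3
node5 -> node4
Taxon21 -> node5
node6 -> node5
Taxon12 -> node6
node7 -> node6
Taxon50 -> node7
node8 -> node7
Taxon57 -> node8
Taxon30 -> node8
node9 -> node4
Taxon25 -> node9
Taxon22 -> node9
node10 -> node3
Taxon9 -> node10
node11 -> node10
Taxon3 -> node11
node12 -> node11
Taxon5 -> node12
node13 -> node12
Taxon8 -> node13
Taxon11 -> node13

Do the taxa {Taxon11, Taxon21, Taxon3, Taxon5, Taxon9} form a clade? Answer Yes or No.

The MRCA of the listed taxa subtends (((Taxon21,(Taxon12,(Taxon50,(Taxon57,Taxon30)))),(Taxon25,Taxon22)),(Taxon9,(Taxon3,(Taxon5,(Taxon8,Taxon11))))).
That clade also contains Taxon12, Taxon22, Taxon25, Taxon30, Taxon50, Taxon57, Taxon8, which are not in the proposed group, so the group is not monophyletic.

No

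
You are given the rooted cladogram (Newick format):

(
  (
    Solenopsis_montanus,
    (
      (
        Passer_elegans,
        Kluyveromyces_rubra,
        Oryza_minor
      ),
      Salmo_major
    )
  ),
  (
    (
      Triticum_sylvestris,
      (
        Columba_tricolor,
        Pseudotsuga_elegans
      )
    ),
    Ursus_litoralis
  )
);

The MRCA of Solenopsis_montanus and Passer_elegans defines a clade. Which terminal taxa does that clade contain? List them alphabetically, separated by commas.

Kluyveromyces_rubra, Oryza_minor, Passer_elegans, Salmo_major, Solenopsis_montanus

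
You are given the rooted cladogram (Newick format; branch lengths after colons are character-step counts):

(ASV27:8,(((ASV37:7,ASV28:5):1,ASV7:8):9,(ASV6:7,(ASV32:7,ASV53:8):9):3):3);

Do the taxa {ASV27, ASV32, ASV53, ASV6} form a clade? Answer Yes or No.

No

The MRCA of the listed taxa is the root, so the smallest clade containing them is the whole tree.
That clade also contains ASV28, ASV37, ASV7, which are not in the proposed group, so the group is not monophyletic.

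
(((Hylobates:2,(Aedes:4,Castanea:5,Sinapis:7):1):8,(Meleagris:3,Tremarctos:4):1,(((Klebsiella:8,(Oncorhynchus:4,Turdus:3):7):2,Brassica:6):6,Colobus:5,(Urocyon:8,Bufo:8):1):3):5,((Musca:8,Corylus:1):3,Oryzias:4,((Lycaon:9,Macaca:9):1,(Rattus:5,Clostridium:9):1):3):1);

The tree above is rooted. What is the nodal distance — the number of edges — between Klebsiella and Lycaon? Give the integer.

9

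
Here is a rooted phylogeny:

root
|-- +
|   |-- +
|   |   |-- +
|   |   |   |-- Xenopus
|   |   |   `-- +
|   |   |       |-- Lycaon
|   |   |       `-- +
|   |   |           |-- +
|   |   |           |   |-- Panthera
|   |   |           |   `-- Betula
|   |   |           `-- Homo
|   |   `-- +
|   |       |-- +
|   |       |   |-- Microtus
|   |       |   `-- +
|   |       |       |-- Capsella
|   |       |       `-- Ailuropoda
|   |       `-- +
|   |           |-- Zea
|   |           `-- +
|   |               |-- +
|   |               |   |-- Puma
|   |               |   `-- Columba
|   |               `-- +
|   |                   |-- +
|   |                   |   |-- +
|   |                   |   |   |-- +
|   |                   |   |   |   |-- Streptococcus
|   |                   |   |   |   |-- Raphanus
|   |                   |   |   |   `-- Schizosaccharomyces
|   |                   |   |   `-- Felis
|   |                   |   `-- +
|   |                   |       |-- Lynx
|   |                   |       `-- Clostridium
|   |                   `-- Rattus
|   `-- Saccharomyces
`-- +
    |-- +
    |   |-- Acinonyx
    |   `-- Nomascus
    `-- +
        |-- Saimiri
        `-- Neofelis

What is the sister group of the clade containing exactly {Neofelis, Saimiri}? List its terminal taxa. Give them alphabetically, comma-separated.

Acinonyx, Nomascus

The clade containing exactly {Neofelis, Saimiri} attaches to the tree at the node subtending ((Acinonyx,Nomascus),(Saimiri,Neofelis)).
The other lineage descending from that same node — the sister group — is (Acinonyx,Nomascus); its 2 tips in alphabetical order are the answer.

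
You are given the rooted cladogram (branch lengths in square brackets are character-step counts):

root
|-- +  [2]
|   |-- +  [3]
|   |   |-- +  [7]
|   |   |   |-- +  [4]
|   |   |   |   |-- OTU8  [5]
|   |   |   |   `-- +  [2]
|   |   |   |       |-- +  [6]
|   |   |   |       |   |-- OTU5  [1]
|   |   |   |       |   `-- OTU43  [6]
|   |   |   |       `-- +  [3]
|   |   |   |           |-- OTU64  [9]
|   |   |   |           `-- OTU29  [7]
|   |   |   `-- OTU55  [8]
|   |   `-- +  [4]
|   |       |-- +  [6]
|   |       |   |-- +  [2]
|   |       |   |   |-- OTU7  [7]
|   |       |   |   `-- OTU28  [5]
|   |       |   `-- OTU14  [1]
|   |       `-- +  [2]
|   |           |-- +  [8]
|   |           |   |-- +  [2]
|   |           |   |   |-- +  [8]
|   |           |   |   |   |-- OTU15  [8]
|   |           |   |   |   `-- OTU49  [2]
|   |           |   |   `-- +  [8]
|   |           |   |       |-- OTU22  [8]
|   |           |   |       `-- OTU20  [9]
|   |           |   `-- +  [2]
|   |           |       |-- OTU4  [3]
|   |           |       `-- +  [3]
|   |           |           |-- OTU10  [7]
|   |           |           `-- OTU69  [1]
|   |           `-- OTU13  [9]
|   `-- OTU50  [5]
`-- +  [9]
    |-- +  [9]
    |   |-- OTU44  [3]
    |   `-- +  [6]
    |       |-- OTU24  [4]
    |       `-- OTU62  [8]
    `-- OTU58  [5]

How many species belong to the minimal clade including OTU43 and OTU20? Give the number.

17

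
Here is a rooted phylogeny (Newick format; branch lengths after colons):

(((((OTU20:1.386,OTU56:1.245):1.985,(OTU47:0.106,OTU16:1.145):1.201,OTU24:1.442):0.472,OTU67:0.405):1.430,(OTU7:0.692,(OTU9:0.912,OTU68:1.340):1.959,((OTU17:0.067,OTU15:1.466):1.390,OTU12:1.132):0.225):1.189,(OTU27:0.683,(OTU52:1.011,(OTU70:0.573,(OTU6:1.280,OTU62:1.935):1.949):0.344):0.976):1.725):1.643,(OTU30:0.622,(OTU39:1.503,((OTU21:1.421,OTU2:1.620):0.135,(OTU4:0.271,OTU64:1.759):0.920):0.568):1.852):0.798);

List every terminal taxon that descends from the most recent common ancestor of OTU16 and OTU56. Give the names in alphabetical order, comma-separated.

OTU16, OTU20, OTU24, OTU47, OTU56

Tracing OTU16: it sits inside (OTU47,OTU16).
Tracing OTU56: it sits inside (OTU20,OTU56).
The smallest clade enclosing both is ((OTU20,OTU56),(OTU47,OTU16),OTU24); the answer is its 5 terminal taxa in alphabetical order.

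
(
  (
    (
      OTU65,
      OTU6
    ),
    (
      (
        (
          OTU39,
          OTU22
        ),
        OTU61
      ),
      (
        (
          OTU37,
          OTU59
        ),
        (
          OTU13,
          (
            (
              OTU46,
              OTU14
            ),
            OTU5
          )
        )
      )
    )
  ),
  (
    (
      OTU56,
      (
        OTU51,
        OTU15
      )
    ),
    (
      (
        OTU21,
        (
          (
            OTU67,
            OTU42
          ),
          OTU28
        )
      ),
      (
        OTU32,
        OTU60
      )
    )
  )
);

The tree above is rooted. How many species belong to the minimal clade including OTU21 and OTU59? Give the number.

The MRCA of OTU21 and OTU59 is the root, so the clade is the entire tree.
That clade contains 20 terminal taxa: OTU13, OTU14, OTU15, OTU21, OTU22, OTU28, OTU32, OTU37, OTU39, OTU42, OTU46, OTU5, OTU51, OTU56, OTU59, OTU6, OTU60, OTU61, OTU65, OTU67.

20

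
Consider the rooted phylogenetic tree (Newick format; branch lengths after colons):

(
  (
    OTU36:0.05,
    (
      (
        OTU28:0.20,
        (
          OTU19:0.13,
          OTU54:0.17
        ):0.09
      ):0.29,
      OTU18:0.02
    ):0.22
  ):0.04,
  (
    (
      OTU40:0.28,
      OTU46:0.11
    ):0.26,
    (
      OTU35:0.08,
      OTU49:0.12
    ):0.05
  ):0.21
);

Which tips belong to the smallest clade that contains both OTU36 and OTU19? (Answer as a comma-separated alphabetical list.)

OTU18, OTU19, OTU28, OTU36, OTU54

Tracing OTU36: it sits inside (OTU36,((OTU28,(OTU19,OTU54)),OTU18)).
Tracing OTU19: it sits inside (OTU19,OTU54).
The smallest clade enclosing both is (OTU36,((OTU28,(OTU19,OTU54)),OTU18)); the answer is its 5 terminal taxa in alphabetical order.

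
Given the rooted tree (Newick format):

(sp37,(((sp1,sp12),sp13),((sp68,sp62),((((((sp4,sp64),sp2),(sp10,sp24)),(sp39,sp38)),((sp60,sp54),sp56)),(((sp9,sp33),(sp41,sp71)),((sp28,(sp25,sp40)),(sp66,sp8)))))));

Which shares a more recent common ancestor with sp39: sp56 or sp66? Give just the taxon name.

sp56

The MRCA of sp39 and sp56 subtends (((((sp4,sp64),sp2),(sp10,sp24)),(sp39,sp38)),((sp60,sp54),sp56)) (10 taxa).
The MRCA of sp39 and sp66 subtends ((((((sp4,sp64),sp2),(sp10,sp24)),(sp39,sp38)),((sp60,sp54),sp56)),(((sp9,sp33),(sp41,sp71)),((sp28,(sp25,sp40)),(sp66,sp8)))) (19 taxa).
The first is nested inside the second, so sp39 shares a more recent common ancestor with sp56.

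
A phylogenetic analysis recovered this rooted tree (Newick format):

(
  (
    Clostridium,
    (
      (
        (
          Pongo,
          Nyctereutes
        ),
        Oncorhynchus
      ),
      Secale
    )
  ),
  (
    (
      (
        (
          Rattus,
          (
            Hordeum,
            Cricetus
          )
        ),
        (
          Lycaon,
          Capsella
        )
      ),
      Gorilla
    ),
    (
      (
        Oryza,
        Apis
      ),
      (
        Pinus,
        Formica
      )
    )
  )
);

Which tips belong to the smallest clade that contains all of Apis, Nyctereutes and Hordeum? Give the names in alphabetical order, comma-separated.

Tracing Apis: it sits inside (Oryza,Apis).
Tracing Nyctereutes: it sits inside (Pongo,Nyctereutes).
Tracing Hordeum: it sits inside (Hordeum,Cricetus).
The smallest clade enclosing all 3 is the whole tree (their MRCA is the root), so the answer is all 15 tips in alphabetical order.

Apis, Capsella, Clostridium, Cricetus, Formica, Gorilla, Hordeum, Lycaon, Nyctereutes, Oncorhynchus, Oryza, Pinus, Pongo, Rattus, Secale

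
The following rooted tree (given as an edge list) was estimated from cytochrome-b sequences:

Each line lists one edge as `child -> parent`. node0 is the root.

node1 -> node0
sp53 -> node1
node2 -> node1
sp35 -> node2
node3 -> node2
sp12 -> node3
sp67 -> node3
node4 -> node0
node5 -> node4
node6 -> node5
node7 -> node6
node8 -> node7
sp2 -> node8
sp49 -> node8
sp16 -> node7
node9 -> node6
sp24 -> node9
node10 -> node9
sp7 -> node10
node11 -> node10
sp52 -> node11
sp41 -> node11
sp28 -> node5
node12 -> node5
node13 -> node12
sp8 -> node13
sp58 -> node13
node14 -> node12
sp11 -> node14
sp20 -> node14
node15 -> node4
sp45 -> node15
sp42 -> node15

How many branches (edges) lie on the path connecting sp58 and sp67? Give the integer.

9

The MRCA of sp58 and sp67 is the root of the tree.
From sp58 up to that node: 5 branches. From sp67 up to the same node: 4 branches. Total: 5 + 4 = 9.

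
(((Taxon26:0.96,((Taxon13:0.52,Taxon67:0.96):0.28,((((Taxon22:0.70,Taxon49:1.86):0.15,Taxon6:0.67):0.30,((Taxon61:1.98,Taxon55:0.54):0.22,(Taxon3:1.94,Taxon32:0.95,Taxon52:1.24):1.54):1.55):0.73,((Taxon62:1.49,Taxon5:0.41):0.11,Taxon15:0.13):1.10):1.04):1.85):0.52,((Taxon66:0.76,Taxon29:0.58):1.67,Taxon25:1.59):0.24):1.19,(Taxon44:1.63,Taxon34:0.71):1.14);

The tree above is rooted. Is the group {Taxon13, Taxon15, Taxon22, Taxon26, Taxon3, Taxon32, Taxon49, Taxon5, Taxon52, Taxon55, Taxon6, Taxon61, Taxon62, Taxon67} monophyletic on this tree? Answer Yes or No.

Yes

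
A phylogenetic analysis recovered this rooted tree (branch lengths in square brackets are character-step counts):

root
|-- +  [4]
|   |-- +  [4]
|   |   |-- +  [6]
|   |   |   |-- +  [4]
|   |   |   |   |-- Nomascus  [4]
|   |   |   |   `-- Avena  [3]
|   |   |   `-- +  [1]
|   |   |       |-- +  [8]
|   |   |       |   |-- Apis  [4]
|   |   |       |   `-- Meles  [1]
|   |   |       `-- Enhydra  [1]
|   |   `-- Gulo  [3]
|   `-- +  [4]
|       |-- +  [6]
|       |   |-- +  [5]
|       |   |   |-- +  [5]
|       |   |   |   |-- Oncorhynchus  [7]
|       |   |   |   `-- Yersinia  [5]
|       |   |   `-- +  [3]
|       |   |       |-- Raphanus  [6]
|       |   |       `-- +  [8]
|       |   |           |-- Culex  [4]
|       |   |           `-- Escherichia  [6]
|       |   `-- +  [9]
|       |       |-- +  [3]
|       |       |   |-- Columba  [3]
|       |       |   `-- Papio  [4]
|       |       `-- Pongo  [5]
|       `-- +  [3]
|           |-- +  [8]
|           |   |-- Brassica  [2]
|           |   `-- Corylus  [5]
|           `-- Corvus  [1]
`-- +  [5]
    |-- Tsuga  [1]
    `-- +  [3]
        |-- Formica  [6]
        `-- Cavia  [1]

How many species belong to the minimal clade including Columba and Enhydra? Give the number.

The MRCA of Columba and Enhydra is the node subtending ((((Nomascus,Avena),((Apis,Meles),Enhydra)),Gulo),((((Oncorhynchus,Yersinia),(Raphanus,(Culex,Escherichia))),((Columba,Papio),Pongo)),((Brassica,Corylus),Corvus))).
That clade contains 17 terminal taxa: Apis, Avena, Brassica, Columba, Corvus, Corylus, Culex, Enhydra, Escherichia, Gulo, Meles, Nomascus, Oncorhynchus, Papio, Pongo, Raphanus, Yersinia.

17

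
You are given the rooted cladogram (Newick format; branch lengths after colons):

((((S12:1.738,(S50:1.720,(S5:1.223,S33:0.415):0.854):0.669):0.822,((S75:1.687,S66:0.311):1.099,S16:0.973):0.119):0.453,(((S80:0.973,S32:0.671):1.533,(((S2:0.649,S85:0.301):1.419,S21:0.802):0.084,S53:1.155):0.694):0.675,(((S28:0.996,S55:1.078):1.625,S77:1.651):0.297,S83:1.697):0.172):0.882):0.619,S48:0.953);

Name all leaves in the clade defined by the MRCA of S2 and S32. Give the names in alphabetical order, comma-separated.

S2, S21, S32, S53, S80, S85

Tracing S2: it sits inside (S2,S85).
Tracing S32: it sits inside (S80,S32).
The smallest clade enclosing both is ((S80,S32),(((S2,S85),S21),S53)); the answer is its 6 terminal taxa in alphabetical order.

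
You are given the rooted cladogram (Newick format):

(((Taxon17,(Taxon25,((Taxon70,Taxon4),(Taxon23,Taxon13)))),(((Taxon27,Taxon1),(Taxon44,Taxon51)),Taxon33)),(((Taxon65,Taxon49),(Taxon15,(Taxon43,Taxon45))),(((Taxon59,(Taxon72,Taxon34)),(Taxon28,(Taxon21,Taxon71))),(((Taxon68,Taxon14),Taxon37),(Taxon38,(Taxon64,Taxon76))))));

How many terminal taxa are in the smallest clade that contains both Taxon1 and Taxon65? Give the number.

The MRCA of Taxon1 and Taxon65 is the root, so the clade is the entire tree.
That clade contains 28 terminal taxa: Taxon1, Taxon13, Taxon14, Taxon15, Taxon17, Taxon21, Taxon23, Taxon25, Taxon27, Taxon28, Taxon33, Taxon34, Taxon37, Taxon38, Taxon4, Taxon43, Taxon44, Taxon45, Taxon49, Taxon51, Taxon59, Taxon64, Taxon65, Taxon68, Taxon70, Taxon71, Taxon72, Taxon76.

28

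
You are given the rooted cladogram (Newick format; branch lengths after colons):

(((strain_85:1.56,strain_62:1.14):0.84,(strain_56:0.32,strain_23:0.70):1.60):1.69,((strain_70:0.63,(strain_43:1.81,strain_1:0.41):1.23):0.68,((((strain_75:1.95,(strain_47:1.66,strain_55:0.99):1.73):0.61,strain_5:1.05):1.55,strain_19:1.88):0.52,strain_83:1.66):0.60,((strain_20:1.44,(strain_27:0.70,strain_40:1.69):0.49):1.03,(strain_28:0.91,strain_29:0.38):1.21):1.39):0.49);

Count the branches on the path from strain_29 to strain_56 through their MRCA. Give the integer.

The MRCA of strain_29 and strain_56 is the root of the tree.
From strain_29 up to that node: 4 branches. From strain_56 up to the same node: 3 branches. Total: 4 + 3 = 7.

7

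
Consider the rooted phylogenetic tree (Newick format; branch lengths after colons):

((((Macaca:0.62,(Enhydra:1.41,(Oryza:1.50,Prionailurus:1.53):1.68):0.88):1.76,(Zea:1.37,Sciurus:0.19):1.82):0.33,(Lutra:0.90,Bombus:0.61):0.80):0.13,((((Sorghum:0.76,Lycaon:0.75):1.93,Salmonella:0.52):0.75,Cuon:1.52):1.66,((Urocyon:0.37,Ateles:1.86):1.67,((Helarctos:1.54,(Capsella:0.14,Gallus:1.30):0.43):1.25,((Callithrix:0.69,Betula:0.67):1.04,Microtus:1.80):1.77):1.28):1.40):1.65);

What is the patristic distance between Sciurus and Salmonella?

The path runs Sciurus → … → MRCA → … → Salmonella; the MRCA is the root of the tree.
Branch lengths along that path: 0.19 + 1.82 + 0.33 + 0.13 + 1.65 + 1.66 + 0.75 + 0.52 = 7.05.

7.05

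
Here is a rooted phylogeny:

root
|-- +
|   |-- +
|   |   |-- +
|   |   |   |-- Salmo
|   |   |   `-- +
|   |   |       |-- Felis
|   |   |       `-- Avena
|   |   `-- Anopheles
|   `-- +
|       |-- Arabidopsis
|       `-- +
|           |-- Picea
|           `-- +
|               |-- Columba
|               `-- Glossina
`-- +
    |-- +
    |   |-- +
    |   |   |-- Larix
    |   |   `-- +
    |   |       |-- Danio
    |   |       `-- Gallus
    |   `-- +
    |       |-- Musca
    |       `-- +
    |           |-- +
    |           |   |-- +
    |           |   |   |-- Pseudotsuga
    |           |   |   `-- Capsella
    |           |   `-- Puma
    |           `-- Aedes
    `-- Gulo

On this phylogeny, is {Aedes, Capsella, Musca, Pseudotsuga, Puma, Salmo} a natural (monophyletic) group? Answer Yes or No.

No

The MRCA of the listed taxa is the root, so the smallest clade containing them is the whole tree.
That clade also contains Anopheles, Arabidopsis, Avena, Columba, Danio, Felis, Gallus, Glossina, Gulo, Larix, Picea, which are not in the proposed group, so the group is not monophyletic.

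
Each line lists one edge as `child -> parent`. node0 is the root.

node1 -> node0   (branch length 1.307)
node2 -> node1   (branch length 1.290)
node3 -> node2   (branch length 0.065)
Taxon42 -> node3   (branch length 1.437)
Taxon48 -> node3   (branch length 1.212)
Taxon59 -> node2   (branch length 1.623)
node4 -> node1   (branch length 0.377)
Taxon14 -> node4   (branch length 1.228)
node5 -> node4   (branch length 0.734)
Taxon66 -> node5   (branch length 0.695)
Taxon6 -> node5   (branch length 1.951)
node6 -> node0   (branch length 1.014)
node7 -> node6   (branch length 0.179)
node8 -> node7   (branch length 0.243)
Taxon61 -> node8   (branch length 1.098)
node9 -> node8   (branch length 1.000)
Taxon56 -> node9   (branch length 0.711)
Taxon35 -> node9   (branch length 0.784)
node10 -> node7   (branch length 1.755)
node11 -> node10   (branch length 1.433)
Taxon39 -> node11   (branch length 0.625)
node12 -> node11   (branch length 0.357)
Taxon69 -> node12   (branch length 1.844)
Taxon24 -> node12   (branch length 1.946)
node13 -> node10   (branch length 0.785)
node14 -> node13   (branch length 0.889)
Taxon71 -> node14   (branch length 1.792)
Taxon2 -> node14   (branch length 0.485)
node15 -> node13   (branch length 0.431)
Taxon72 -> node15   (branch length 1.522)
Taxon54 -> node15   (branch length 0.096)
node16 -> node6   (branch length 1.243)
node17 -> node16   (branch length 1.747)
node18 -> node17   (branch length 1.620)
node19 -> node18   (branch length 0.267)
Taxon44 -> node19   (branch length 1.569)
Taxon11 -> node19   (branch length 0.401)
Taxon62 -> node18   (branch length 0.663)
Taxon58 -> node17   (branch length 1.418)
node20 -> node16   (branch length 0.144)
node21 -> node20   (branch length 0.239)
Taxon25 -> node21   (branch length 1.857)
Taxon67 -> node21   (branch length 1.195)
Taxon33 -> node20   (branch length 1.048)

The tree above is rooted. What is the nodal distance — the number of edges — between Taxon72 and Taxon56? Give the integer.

The MRCA of Taxon72 and Taxon56 is the node subtending ((Taxon61,(Taxon56,Taxon35)),((Taxon39,(Taxon69,Taxon24)),((Taxon71,Taxon2),(Taxon72,Taxon54)))).
From Taxon72 up to that node: 4 branches. From Taxon56 up to the same node: 3 branches. Total: 4 + 3 = 7.

7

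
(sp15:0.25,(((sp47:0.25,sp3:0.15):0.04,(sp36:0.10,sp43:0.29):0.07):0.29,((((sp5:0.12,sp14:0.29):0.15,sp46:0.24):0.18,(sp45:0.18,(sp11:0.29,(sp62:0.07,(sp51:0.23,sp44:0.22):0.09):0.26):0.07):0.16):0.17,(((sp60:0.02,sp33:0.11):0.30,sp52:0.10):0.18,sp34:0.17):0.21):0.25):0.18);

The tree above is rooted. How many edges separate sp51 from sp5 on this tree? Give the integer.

The MRCA of sp51 and sp5 is the node subtending (((sp5,sp14),sp46),(sp45,(sp11,(sp62,(sp51,sp44))))).
From sp51 up to that node: 5 branches. From sp5 up to the same node: 3 branches. Total: 5 + 3 = 8.

8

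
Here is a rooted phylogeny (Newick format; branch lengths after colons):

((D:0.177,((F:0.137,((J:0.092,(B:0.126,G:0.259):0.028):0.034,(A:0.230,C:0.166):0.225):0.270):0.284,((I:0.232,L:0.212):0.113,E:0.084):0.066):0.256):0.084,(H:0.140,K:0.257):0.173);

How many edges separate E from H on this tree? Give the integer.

The MRCA of E and H is the root of the tree.
From E up to that node: 4 branches. From H up to the same node: 2 branches. Total: 4 + 2 = 6.

6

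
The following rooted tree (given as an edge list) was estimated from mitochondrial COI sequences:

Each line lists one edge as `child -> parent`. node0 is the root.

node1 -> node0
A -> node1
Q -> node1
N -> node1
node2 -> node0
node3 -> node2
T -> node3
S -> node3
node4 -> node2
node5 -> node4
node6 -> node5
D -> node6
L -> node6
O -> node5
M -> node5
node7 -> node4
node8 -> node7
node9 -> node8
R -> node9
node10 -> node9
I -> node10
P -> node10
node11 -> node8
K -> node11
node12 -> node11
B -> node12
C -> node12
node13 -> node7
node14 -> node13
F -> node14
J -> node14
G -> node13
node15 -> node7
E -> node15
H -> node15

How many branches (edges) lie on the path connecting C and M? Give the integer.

The MRCA of C and M is the node subtending (((D,L),O,M),(((R,(I,P)),(K,(B,C))),((F,J),G),(E,H))).
From C up to that node: 5 branches. From M up to the same node: 2 branches. Total: 5 + 2 = 7.

7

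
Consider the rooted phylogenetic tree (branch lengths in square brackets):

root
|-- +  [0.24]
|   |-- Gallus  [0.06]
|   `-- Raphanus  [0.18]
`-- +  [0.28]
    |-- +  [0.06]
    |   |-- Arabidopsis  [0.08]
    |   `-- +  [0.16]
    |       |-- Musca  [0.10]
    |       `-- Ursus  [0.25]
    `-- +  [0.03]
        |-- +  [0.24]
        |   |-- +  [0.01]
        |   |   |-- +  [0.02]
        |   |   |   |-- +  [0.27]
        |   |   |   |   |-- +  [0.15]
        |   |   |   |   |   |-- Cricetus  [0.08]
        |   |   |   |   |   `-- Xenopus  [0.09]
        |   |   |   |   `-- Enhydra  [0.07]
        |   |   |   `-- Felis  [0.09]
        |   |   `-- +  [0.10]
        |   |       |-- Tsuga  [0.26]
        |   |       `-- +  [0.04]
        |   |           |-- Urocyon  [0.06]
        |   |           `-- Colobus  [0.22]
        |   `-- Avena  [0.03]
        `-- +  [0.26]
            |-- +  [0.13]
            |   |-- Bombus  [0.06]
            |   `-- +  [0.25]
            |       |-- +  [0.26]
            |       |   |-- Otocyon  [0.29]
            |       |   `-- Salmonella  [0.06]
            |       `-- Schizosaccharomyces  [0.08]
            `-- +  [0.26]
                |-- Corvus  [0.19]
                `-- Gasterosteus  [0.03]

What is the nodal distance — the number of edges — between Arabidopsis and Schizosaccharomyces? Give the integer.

7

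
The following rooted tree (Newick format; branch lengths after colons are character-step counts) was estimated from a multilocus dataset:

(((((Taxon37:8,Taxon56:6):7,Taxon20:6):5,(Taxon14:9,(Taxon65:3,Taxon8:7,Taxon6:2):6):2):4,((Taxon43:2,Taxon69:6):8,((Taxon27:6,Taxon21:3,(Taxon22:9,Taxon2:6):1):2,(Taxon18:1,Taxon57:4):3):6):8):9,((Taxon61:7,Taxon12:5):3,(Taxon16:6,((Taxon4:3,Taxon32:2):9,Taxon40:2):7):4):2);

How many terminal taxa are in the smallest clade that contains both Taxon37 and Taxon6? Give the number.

The MRCA of Taxon37 and Taxon6 is the node subtending (((Taxon37,Taxon56),Taxon20),(Taxon14,(Taxon65,Taxon8,Taxon6))).
That clade contains 7 terminal taxa: Taxon14, Taxon20, Taxon37, Taxon56, Taxon6, Taxon65, Taxon8.

7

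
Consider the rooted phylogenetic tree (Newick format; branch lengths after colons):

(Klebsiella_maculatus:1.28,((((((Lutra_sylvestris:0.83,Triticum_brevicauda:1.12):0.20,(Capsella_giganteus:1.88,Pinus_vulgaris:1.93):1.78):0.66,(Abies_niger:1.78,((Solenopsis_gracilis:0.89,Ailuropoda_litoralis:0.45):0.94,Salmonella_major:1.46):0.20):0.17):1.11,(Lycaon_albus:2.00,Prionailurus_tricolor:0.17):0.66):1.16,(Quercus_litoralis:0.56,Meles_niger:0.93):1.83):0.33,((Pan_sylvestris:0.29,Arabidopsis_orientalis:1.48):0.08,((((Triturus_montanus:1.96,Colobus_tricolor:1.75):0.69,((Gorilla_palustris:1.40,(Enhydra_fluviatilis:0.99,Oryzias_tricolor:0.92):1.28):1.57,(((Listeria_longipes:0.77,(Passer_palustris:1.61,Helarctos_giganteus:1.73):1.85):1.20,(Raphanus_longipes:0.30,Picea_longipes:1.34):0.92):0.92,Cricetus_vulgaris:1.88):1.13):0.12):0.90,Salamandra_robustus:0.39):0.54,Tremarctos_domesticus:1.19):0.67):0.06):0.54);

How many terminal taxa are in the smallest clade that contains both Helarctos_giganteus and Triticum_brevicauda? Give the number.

27

The MRCA of Helarctos_giganteus and Triticum_brevicauda is the node subtending ((((((Lutra_sylvestris,Triticum_brevicauda),(Capsella_giganteus,Pinus_vulgaris)),(Abies_niger,((Solenopsis_gracilis,Ailuropoda_litoralis),Salmonella_major))),(Lycaon_albus,Prionailurus_tricolor)),(Quercus_litoralis,Meles_niger)),((Pan_sylvestris,Arabidopsis_orientalis),((((Triturus_montanus,Colobus_tricolor),((Gorilla_palustris,(Enhydra_fluviatilis,Oryzias_tricolor)),(((Listeria_longipes,(Passer_palustris,Helarctos_giganteus)),(Raphanus_longipes,Picea_longipes)),Cricetus_vulgaris))),Salamandra_robustus),Tremarctos_domesticus))).
That clade contains 27 terminal taxa: Abies_niger, Ailuropoda_litoralis, Arabidopsis_orientalis, Capsella_giganteus, Colobus_tricolor, Cricetus_vulgaris, Enhydra_fluviatilis, Gorilla_palustris, Helarctos_giganteus, Listeria_longipes, Lutra_sylvestris, Lycaon_albus, Meles_niger, Oryzias_tricolor, Pan_sylvestris, Passer_palustris, Picea_longipes, Pinus_vulgaris, Prionailurus_tricolor, Quercus_litoralis, Raphanus_longipes, Salamandra_robustus, Salmonella_major, Solenopsis_gracilis, Tremarctos_domesticus, Triticum_brevicauda, Triturus_montanus.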